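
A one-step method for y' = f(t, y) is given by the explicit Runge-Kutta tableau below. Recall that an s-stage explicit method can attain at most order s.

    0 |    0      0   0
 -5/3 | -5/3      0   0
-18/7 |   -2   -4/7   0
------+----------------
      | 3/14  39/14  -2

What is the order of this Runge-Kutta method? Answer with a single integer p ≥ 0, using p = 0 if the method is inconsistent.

b = (3/14, 39/14, -2)
c = (0, -5/3, -18/7)
Ac = (0, 0, 20/21)
Σ b_i: 3/14·1 + 39/14·1 + (-2)·1 = 1 ✓
b·c: 39/14·(-5/3) + (-2)·(-18/7) = 1/2 ✓
b·c²: 39/14·25/9 + (-2)·324/49 = -1613/294 ≠ 1/3 ⇒ order 2.
b·Ac: (-2)·20/21 = -40/21 ≠ 1/6

2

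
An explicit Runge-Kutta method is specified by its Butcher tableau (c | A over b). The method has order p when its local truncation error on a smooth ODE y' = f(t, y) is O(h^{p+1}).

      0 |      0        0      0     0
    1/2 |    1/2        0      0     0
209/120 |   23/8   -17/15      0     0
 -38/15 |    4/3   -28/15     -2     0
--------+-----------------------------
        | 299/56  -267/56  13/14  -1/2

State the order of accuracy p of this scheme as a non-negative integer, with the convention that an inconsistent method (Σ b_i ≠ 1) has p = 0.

b = (299/56, -267/56, 13/14, -1/2)
c = (0, 1/2, 209/120, -38/15)
Ac = (0, 0, -17/30, -53/12)
Σ b_i: 299/56·1 + (-267/56)·1 + 13/14·1 + (-1/2)·1 = 1 ✓
b·c: (-267/56)·1/2 + 13/14·209/120 + (-1/2)·(-38/15) = 1/2 ✓
b·c²: (-267/56)·1/4 + 13/14·43681/14400 + (-1/2)·1444/225 = -106453/67200 ≠ 1/3 ⇒ order 2.
b·Ac: 13/14·(-17/30) + (-1/2)·(-53/12) = 471/280 ≠ 1/6

2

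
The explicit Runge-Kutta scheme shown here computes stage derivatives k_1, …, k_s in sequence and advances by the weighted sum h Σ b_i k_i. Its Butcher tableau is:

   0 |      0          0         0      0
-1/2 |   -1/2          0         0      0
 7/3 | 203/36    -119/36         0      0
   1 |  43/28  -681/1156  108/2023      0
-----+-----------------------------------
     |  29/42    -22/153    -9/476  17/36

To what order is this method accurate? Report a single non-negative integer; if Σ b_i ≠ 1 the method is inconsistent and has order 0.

b = (29/42, -22/153, -9/476, 17/36)
c = (0, -1/2, 7/3, 1)
Ac = (0, 0, 119/72, 57/136)
Σ b_i: 29/42·1 + (-22/153)·1 + (-9/476)·1 + 17/36·1 = 1 ✓
b·c: (-22/153)·(-1/2) + (-9/476)·7/3 + 17/36·1 = 1/2 ✓
b·c²: (-22/153)·1/4 + (-9/476)·49/9 + 17/36·1 = 1/3 ✓
b·Ac: (-9/476)·119/72 + 17/36·57/136 = 1/6 ✓
b·c³: (-22/153)·(-1/8) + (-9/476)·343/27 + 17/36·1 = 1/4 ✓
b·(c∘Ac): (-9/476)·833/216 + 17/36·57/136 = 1/8 ✓
b·Ac²: (-9/476)·(-119/144) + 17/36·39/272 = 1/12 ✓
b·A²c: 17/36·3/34 = 1/24 ✓; 4 stages ⇒ order 4.

4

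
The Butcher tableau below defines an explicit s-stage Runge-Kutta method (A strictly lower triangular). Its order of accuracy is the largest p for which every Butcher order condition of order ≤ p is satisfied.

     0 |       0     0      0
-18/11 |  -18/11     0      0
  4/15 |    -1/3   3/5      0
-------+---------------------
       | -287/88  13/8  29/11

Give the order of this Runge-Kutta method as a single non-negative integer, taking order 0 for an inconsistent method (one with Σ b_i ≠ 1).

1

b = (-287/88, 13/8, 29/11)
c = (0, -18/11, 4/15)
Ac = (0, 0, -54/55)
Σ b_i: (-287/88)·1 + 13/8·1 + 29/11·1 = 1 ✓
b·c: 13/8·(-18/11) + 29/11·4/15 = -1291/660 ≠ 1/2 ⇒ order 1.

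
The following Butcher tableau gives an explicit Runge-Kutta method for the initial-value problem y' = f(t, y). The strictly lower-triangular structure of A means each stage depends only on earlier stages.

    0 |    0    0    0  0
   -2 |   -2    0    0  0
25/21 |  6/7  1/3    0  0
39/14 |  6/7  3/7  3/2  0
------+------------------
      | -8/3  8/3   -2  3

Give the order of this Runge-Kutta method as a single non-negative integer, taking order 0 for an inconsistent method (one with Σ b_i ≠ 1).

1

b = (-8/3, 8/3, -2, 3)
c = (0, -2, 25/21, 39/14)
Ac = (0, 0, -2/3, 13/14)
Σ b_i: (-8/3)·1 + 8/3·1 + (-2)·1 + 3·1 = 1 ✓
b·c: 8/3·(-2) + (-2)·25/21 + 3·39/14 = 9/14 ≠ 1/2 ⇒ order 1.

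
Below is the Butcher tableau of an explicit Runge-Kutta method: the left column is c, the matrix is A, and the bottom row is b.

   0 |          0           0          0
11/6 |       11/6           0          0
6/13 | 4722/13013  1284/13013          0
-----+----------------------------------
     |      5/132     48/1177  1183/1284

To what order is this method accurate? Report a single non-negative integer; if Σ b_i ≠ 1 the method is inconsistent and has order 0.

b = (5/132, 48/1177, 1183/1284)
c = (0, 11/6, 6/13)
Ac = (0, 0, 214/1183)
Σ b_i: 5/132·1 + 48/1177·1 + 1183/1284·1 = 1 ✓
b·c: 48/1177·11/6 + 1183/1284·6/13 = 1/2 ✓
b·c²: 48/1177·121/36 + 1183/1284·36/169 = 1/3 ✓
b·Ac: 1183/1284·214/1183 = 1/6 ✓; 3 stages ⇒ order 3.

3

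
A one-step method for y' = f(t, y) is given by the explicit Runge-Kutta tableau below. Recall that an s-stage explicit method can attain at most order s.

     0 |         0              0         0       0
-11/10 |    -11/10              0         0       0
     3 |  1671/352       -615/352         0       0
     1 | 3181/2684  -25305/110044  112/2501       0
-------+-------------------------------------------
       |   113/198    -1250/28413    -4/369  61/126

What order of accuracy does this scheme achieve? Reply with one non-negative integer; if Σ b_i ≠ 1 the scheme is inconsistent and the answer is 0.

b = (113/198, -1250/28413, -4/369, 61/126)
c = (0, -11/10, 3, 1)
Ac = (0, 0, 123/64, 189/488)
Σ b_i: 113/198·1 + (-1250/28413)·1 + (-4/369)·1 + 61/126·1 = 1 ✓
b·c: (-1250/28413)·(-11/10) + (-4/369)·3 + 61/126·1 = 1/2 ✓
b·c²: (-1250/28413)·121/100 + (-4/369)·9 + 61/126·1 = 1/3 ✓
b·Ac: (-4/369)·123/64 + 61/126·189/488 = 1/6 ✓
b·c³: (-1250/28413)·(-1331/1000) + (-4/369)·27 + 61/126·1 = 1/4 ✓
b·(c∘Ac): (-4/369)·369/64 + 61/126·189/488 = 1/8 ✓
b·Ac²: (-4/369)·(-1353/640) + 61/126·609/4880 = 1/12 ✓
b·A²c: 61/126·21/244 = 1/24 ✓; 4 stages ⇒ order 4.

4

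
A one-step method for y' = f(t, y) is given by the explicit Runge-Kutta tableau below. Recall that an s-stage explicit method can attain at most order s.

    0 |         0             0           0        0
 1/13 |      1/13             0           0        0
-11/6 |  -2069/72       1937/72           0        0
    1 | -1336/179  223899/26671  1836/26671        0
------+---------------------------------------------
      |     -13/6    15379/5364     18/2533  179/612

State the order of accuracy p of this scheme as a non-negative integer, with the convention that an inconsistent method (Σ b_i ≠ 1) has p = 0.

b = (-13/6, 15379/5364, 18/2533, 179/612)
c = (0, 1/13, -11/6, 1)
Ac = (0, 0, 149/72, 93/179)
Σ b_i: (-13/6)·1 + 15379/5364·1 + 18/2533·1 + 179/612·1 = 1 ✓
b·c: 15379/5364·1/13 + 18/2533·(-11/6) + 179/612·1 = 1/2 ✓
b·c²: 15379/5364·1/169 + 18/2533·121/36 + 179/612·1 = 1/3 ✓
b·Ac: 18/2533·149/72 + 179/612·93/179 = 1/6 ✓
b·c³: 15379/5364·1/2197 + 18/2533·(-1331/216) + 179/612·1 = 1/4 ✓
b·(c∘Ac): 18/2533·(-1639/432) + 179/612·93/179 = 1/8 ✓
b·Ac²: 18/2533·149/936 + 179/612·654/2327 = 1/12 ✓
b·A²c: 179/612·51/358 = 1/24 ✓; 4 stages ⇒ order 4.

4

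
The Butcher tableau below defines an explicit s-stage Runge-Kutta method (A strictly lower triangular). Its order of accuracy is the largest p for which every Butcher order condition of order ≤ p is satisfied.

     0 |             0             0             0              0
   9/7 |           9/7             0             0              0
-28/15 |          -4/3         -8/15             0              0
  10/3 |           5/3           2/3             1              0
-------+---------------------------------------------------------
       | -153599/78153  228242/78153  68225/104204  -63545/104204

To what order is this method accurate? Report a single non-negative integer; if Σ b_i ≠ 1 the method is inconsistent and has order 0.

3

b = (-153599/78153, 228242/78153, 68225/104204, -63545/104204)
c = (0, 9/7, -28/15, 10/3)
Ac = (0, 0, -24/35, -106/105)
Σ b_i: (-153599/78153)·1 + 228242/78153·1 + 68225/104204·1 + (-63545/104204)·1 = 1 ✓
b·c: 228242/78153·9/7 + 68225/104204·(-28/15) + (-63545/104204)·10/3 = 1/2 ✓
b·c²: 228242/78153·81/49 + 68225/104204·784/225 + (-63545/104204)·100/9 = 1/3 ✓
b·Ac: 68225/104204·(-24/35) + (-63545/104204)·(-106/105) = 1/6 ✓
b·c³: 228242/78153·729/343 + 68225/104204·(-21952/3375) + (-63545/104204)·1000/27 = -56450036/2735355 ≠ 1/4 ⇒ order 3.
b·(c∘Ac): 68225/104204·32/25 + (-63545/104204)·(-212/63) = 4743301/1641213 ≠ 1/8
b·Ac²: 68225/104204·(-216/245) + (-63545/104204)·50566/11025 = -55376621/16412130 ≠ 1/12
b·A²c: (-63545/104204)·(-24/35) = 76254/182357 ≠ 1/24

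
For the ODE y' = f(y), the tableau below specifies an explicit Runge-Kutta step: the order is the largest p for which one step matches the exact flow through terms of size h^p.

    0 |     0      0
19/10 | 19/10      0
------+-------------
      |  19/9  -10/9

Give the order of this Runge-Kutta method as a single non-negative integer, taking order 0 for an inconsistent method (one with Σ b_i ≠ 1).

1

b = (19/9, -10/9)
c = (0, 19/10)
Σ b_i: 19/9·1 + (-10/9)·1 = 1 ✓
b·c: (-10/9)·19/10 = -19/9 ≠ 1/2 ⇒ order 1.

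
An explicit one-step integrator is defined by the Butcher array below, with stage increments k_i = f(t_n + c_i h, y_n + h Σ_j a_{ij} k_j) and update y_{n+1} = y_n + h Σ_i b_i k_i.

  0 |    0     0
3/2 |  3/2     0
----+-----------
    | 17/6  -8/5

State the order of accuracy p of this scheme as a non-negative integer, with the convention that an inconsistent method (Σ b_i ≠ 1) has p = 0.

0

b = (17/6, -8/5)
c = (0, 3/2)
Σ b_i: 17/6·1 + (-8/5)·1 = 37/30 ≠ 1 ⇒ order 0.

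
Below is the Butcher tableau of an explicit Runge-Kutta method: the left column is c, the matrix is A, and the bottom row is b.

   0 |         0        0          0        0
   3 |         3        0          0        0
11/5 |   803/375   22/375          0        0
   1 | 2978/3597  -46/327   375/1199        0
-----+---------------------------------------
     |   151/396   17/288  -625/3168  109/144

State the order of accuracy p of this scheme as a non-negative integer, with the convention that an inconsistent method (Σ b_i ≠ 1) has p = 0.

b = (151/396, 17/288, -625/3168, 109/144)
c = (0, 3, 11/5, 1)
Ac = (0, 0, 22/125, 29/109)
Σ b_i: 151/396·1 + 17/288·1 + (-625/3168)·1 + 109/144·1 = 1 ✓
b·c: 17/288·3 + (-625/3168)·11/5 + 109/144·1 = 1/2 ✓
b·c²: 17/288·9 + (-625/3168)·121/25 + 109/144·1 = 1/3 ✓
b·Ac: (-625/3168)·22/125 + 109/144·29/109 = 1/6 ✓
b·c³: 17/288·27 + (-625/3168)·1331/125 + 109/144·1 = 1/4 ✓
b·(c∘Ac): (-625/3168)·242/625 + 109/144·29/109 = 1/8 ✓
b·Ac²: (-625/3168)·66/125 + 109/144·27/109 = 1/12 ✓
b·A²c: 109/144·6/109 = 1/24 ✓; 4 stages ⇒ order 4.

4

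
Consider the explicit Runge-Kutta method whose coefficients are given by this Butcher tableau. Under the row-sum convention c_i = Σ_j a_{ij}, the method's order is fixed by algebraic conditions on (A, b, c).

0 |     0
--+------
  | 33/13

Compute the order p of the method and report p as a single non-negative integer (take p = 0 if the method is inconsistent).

b = (33/13)
c = (0)
Σ b_i: 33/13·1 = 33/13 ≠ 1 ⇒ order 0.

0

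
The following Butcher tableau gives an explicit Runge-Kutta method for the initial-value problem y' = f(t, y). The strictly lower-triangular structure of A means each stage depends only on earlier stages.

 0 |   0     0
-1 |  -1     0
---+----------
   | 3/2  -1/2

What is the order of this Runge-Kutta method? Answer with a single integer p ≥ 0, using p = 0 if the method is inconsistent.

2

b = (3/2, -1/2)
c = (0, -1)
Σ b_i: 3/2·1 + (-1/2)·1 = 1 ✓
b·c: (-1/2)·(-1) = 1/2 ✓; 2 stages ⇒ order 2.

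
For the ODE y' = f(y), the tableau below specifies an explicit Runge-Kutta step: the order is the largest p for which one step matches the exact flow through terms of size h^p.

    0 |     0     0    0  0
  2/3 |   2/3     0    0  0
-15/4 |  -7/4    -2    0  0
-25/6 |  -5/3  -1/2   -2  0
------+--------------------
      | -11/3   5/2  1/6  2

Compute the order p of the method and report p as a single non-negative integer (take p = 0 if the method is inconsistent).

b = (-11/3, 5/2, 1/6, 2)
c = (0, 2/3, -15/4, -25/6)
Ac = (0, 0, -4/3, 43/6)
Σ b_i: (-11/3)·1 + 5/2·1 + 1/6·1 + 2·1 = 1 ✓
b·c: 5/2·2/3 + 1/6·(-15/4) + 2·(-25/6) = -175/24 ≠ 1/2 ⇒ order 1.

1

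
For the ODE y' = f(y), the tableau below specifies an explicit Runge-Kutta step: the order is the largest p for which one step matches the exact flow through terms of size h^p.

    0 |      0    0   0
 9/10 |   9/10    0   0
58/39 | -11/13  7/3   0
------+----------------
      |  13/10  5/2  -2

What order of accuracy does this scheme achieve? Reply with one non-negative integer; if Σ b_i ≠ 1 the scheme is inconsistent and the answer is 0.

0

b = (13/10, 5/2, -2)
c = (0, 9/10, 58/39)
Ac = (0, 0, 21/10)
Σ b_i: 13/10·1 + 5/2·1 + (-2)·1 = 9/5 ≠ 1 ⇒ order 0.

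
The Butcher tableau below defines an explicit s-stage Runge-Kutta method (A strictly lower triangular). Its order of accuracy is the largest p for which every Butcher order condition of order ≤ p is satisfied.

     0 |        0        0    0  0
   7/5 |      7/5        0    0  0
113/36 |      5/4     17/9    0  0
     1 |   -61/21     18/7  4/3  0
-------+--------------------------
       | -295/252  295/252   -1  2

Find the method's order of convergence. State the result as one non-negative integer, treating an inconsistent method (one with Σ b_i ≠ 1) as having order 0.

b = (-295/252, 295/252, -1, 2)
c = (0, 7/5, 113/36, 1)
Ac = (0, 0, 119/45, 1051/135)
Σ b_i: (-295/252)·1 + 295/252·1 + (-1)·1 + 2·1 = 1 ✓
b·c: 295/252·7/5 + (-1)·113/36 + 2·1 = 1/2 ✓
b·c²: 295/252·49/25 + (-1)·12769/1296 + 2·1 = -36017/6480 ≠ 1/3 ⇒ order 2.
b·Ac: (-1)·119/45 + 2·1051/135 = 349/27 ≠ 1/6

2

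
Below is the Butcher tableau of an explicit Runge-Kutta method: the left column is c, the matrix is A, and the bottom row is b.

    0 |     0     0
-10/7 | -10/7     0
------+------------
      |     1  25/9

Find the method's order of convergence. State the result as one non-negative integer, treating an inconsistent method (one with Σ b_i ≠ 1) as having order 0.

b = (1, 25/9)
c = (0, -10/7)
Σ b_i: 1·1 + 25/9·1 = 34/9 ≠ 1 ⇒ order 0.

0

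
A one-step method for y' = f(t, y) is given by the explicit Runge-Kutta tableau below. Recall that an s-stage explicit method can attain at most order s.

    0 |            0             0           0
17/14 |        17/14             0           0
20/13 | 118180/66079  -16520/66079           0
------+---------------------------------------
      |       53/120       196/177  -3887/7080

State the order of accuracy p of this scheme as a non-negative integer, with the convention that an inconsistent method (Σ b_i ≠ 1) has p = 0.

b = (53/120, 196/177, -3887/7080)
c = (0, 17/14, 20/13)
Ac = (0, 0, -1180/3887)
Σ b_i: 53/120·1 + 196/177·1 + (-3887/7080)·1 = 1 ✓
b·c: 196/177·17/14 + (-3887/7080)·20/13 = 1/2 ✓
b·c²: 196/177·289/196 + (-3887/7080)·400/169 = 1/3 ✓
b·Ac: (-3887/7080)·(-1180/3887) = 1/6 ✓; 3 stages ⇒ order 3.

3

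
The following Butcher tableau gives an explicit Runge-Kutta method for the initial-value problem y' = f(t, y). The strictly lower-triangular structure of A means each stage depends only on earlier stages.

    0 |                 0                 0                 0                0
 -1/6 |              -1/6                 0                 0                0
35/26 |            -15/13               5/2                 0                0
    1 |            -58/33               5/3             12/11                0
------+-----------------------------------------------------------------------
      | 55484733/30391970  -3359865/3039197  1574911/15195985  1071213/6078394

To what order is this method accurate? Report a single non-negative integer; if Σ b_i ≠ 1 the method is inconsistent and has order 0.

3

b = (55484733/30391970, -3359865/3039197, 1574911/15195985, 1071213/6078394)
c = (0, -1/6, 35/26, 1)
Ac = (0, 0, -5/12, 3065/2574)
Σ b_i: 55484733/30391970·1 + (-3359865/3039197)·1 + 1574911/15195985·1 + 1071213/6078394·1 = 1 ✓
b·c: (-3359865/3039197)·(-1/6) + 1574911/15195985·35/26 + 1071213/6078394·1 = 1/2 ✓
b·c²: (-3359865/3039197)·1/36 + 1574911/15195985·1225/676 + 1071213/6078394·1 = 1/3 ✓
b·Ac: 1574911/15195985·(-5/12) + 1071213/6078394·3065/2574 = 1/6 ✓
b·c³: (-3359865/3039197)·(-1/216) + 1574911/15195985·42875/17576 + 1071213/6078394·1 = 44110033/101596014 ≠ 1/4 ⇒ order 3.
b·(c∘Ac): 1574911/15195985·(-175/312) + 1071213/6078394·3065/2574 = 11066465/72940728 ≠ 1/8
b·Ac²: 1574911/15195985·5/72 + 1071213/6078394·406195/200772 = 73910197/203192028 ≠ 1/12
b·A²c: 1071213/6078394·(-5/11) = -486915/6078394 ≠ 1/24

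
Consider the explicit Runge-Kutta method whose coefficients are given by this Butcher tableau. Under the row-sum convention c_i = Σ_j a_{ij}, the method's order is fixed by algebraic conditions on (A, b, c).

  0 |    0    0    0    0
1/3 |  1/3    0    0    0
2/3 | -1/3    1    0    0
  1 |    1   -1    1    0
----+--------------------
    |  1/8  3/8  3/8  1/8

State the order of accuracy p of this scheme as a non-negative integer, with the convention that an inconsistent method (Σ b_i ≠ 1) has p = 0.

4

b = (1/8, 3/8, 3/8, 1/8)
c = (0, 1/3, 2/3, 1)
Ac = (0, 0, 1/3, 1/3)
Σ b_i: 1/8·1 + 3/8·1 + 3/8·1 + 1/8·1 = 1 ✓
b·c: 3/8·1/3 + 3/8·2/3 + 1/8·1 = 1/2 ✓
b·c²: 3/8·1/9 + 3/8·4/9 + 1/8·1 = 1/3 ✓
b·Ac: 3/8·1/3 + 1/8·1/3 = 1/6 ✓
b·c³: 3/8·1/27 + 3/8·8/27 + 1/8·1 = 1/4 ✓
b·(c∘Ac): 3/8·2/9 + 1/8·1/3 = 1/8 ✓
b·Ac²: 3/8·1/9 + 1/8·1/3 = 1/12 ✓
b·A²c: 1/8·1/3 = 1/24 ✓; 4 stages ⇒ order 4.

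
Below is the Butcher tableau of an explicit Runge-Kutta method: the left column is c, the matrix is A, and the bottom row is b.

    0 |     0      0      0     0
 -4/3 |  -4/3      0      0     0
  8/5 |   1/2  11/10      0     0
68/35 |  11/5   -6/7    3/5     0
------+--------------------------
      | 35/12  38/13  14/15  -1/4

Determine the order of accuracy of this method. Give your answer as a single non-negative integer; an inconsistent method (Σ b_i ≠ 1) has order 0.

b = (35/12, 38/13, 14/15, -1/4)
c = (0, -4/3, 8/5, 68/35)
Ac = (0, 0, -22/15, 368/175)
Σ b_i: 35/12·1 + 38/13·1 + 14/15·1 + (-1/4)·1 = 424/65 ≠ 1 ⇒ order 0.

0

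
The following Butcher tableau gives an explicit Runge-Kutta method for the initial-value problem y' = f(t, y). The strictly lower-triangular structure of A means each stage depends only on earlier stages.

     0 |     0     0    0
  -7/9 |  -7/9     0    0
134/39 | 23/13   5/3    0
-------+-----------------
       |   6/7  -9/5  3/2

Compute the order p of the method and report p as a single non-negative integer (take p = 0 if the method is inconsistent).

b = (6/7, -9/5, 3/2)
c = (0, -7/9, 134/39)
Ac = (0, 0, -35/27)
Σ b_i: 6/7·1 + (-9/5)·1 + 3/2·1 = 39/70 ≠ 1 ⇒ order 0.

0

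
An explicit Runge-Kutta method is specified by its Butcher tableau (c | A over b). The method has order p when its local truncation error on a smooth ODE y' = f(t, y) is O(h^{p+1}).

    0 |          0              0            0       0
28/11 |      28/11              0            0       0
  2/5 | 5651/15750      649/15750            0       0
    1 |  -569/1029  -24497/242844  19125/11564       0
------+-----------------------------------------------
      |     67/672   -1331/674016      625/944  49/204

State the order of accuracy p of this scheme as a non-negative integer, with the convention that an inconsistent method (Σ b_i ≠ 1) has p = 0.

4

b = (67/672, -1331/674016, 625/944, 49/204)
c = (0, 28/11, 2/5, 1)
Ac = (0, 0, 118/1125, 17/42)
Σ b_i: 67/672·1 + (-1331/674016)·1 + 625/944·1 + 49/204·1 = 1 ✓
b·c: (-1331/674016)·28/11 + 625/944·2/5 + 49/204·1 = 1/2 ✓
b·c²: (-1331/674016)·784/121 + 625/944·4/25 + 49/204·1 = 1/3 ✓
b·Ac: 625/944·118/1125 + 49/204·17/42 = 1/6 ✓
b·c³: (-1331/674016)·21952/1331 + 625/944·8/125 + 49/204·1 = 1/4 ✓
b·(c∘Ac): 625/944·236/5625 + 49/204·17/42 = 1/8 ✓
b·Ac²: 625/944·3304/12375 + 49/204·(-629/1617) = 1/12 ✓
b·A²c: 49/204·17/98 = 1/24 ✓; 4 stages ⇒ order 4.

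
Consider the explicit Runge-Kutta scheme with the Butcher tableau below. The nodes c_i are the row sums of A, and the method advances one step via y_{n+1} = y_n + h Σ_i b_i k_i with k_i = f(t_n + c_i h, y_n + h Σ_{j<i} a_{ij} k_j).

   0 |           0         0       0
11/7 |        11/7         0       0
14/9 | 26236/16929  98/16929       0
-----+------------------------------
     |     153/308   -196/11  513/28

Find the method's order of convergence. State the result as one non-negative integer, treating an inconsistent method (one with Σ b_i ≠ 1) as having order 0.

3

b = (153/308, -196/11, 513/28)
c = (0, 11/7, 14/9)
Ac = (0, 0, 14/1539)
Σ b_i: 153/308·1 + (-196/11)·1 + 513/28·1 = 1 ✓
b·c: (-196/11)·11/7 + 513/28·14/9 = 1/2 ✓
b·c²: (-196/11)·121/49 + 513/28·196/81 = 1/3 ✓
b·Ac: 513/28·14/1539 = 1/6 ✓; 3 stages ⇒ order 3.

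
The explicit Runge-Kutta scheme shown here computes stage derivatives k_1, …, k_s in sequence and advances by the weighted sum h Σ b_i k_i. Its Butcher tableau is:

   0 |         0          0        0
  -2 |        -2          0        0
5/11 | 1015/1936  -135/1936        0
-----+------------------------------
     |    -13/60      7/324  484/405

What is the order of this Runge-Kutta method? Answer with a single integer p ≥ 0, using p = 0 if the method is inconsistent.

3

b = (-13/60, 7/324, 484/405)
c = (0, -2, 5/11)
Ac = (0, 0, 135/968)
Σ b_i: (-13/60)·1 + 7/324·1 + 484/405·1 = 1 ✓
b·c: 7/324·(-2) + 484/405·5/11 = 1/2 ✓
b·c²: 7/324·4 + 484/405·25/121 = 1/3 ✓
b·Ac: 484/405·135/968 = 1/6 ✓; 3 stages ⇒ order 3.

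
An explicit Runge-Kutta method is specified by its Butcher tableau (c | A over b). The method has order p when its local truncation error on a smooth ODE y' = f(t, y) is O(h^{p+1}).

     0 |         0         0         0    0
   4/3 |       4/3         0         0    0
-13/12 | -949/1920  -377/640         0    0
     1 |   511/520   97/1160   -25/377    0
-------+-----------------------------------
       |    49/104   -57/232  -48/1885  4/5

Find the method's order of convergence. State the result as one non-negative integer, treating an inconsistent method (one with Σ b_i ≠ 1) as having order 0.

b = (49/104, -57/232, -48/1885, 4/5)
c = (0, 4/3, -13/12, 1)
Ac = (0, 0, -377/480, 11/60)
Σ b_i: 49/104·1 + (-57/232)·1 + (-48/1885)·1 + 4/5·1 = 1 ✓
b·c: (-57/232)·4/3 + (-48/1885)·(-13/12) + 4/5·1 = 1/2 ✓
b·c²: (-57/232)·16/9 + (-48/1885)·169/144 + 4/5·1 = 1/3 ✓
b·Ac: (-48/1885)·(-377/480) + 4/5·11/60 = 1/6 ✓
b·c³: (-57/232)·64/27 + (-48/1885)·(-2197/1728) + 4/5·1 = 1/4 ✓
b·(c∘Ac): (-48/1885)·4901/5760 + 4/5·11/60 = 1/8 ✓
b·Ac²: (-48/1885)·(-377/360) + 4/5·17/240 = 1/12 ✓
b·A²c: 4/5·5/96 = 1/24 ✓; 4 stages ⇒ order 4.

4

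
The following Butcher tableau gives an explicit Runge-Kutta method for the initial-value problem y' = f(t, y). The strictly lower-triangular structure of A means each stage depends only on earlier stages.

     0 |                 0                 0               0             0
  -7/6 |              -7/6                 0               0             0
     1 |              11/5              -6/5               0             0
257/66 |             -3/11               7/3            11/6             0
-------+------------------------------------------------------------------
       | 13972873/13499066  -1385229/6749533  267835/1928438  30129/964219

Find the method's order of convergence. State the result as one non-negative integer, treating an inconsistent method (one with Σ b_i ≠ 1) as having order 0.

3

b = (13972873/13499066, -1385229/6749533, 267835/1928438, 30129/964219)
c = (0, -7/6, 1, 257/66)
Ac = (0, 0, 7/5, -8/9)
Σ b_i: 13972873/13499066·1 + (-1385229/6749533)·1 + 267835/1928438·1 + 30129/964219·1 = 1 ✓
b·c: (-1385229/6749533)·(-7/6) + 267835/1928438·1 + 30129/964219·257/66 = 1/2 ✓
b·c²: (-1385229/6749533)·49/36 + 267835/1928438·1 + 30129/964219·66049/4356 = 1/3 ✓
b·Ac: 267835/1928438·7/5 + 30129/964219·(-8/9) = 1/6 ✓
b·c³: (-1385229/6749533)·(-343/216) + 267835/1928438·1 + 30129/964219·16974593/287496 = 48995371/21212818 ≠ 1/4 ⇒ order 3.
b·(c∘Ac): 267835/1928438·7/5 + 30129/964219·(-1028/297) = 1497593/17355942 ≠ 1/8
b·Ac²: 267835/1928438·(-49/30) + 30129/964219·541/108 = -1220543/17355942 ≠ 1/12
b·A²c: 30129/964219·77/30 = 773311/9642190 ≠ 1/24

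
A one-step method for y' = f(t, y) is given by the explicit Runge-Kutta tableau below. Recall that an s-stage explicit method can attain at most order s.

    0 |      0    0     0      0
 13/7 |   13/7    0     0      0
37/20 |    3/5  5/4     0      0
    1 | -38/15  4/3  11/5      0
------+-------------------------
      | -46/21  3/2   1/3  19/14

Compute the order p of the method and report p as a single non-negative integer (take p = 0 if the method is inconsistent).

1

b = (-46/21, 3/2, 1/3, 19/14)
c = (0, 13/7, 37/20, 1)
Ac = (0, 0, 65/28, 13747/2100)
Σ b_i: (-46/21)·1 + 3/2·1 + 1/3·1 + 19/14·1 = 1 ✓
b·c: 3/2·13/7 + 1/3·37/20 + 19/14·1 = 1999/420 ≠ 1/2 ⇒ order 1.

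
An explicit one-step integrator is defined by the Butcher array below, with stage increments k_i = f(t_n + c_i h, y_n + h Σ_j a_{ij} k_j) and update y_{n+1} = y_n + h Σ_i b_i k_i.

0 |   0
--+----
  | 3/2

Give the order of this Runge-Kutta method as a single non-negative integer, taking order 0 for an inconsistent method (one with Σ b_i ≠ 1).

0

b = (3/2)
c = (0)
Σ b_i: 3/2·1 = 3/2 ≠ 1 ⇒ order 0.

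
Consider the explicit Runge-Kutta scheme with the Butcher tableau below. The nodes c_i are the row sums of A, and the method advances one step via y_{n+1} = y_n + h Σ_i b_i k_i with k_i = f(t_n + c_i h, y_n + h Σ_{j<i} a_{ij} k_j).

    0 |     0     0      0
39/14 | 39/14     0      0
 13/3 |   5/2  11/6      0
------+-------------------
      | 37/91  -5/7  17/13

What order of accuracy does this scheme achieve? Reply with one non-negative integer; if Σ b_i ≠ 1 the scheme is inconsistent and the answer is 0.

b = (37/91, -5/7, 17/13)
c = (0, 39/14, 13/3)
Ac = (0, 0, 143/28)
Σ b_i: 37/91·1 + (-5/7)·1 + 17/13·1 = 1 ✓
b·c: (-5/7)·39/14 + 17/13·13/3 = 1081/294 ≠ 1/2 ⇒ order 1.

1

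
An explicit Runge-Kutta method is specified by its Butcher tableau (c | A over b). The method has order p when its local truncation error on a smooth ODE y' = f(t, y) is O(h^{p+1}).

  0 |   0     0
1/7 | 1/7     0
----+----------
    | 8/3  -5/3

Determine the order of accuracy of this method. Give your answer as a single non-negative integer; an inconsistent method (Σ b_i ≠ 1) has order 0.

b = (8/3, -5/3)
c = (0, 1/7)
Σ b_i: 8/3·1 + (-5/3)·1 = 1 ✓
b·c: (-5/3)·1/7 = -5/21 ≠ 1/2 ⇒ order 1.

1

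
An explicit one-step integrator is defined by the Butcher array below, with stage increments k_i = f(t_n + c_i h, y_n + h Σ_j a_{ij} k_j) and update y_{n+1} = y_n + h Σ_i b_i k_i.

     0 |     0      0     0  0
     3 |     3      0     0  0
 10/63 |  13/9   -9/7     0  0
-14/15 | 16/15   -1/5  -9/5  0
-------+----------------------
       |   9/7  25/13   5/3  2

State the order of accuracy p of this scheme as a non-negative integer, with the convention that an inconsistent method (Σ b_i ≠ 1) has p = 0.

b = (9/7, 25/13, 5/3, 2)
c = (0, 3, 10/63, -14/15)
Ac = (0, 0, -27/7, -31/35)
Σ b_i: 9/7·1 + 25/13·1 + 5/3·1 + 2·1 = 1877/273 ≠ 1 ⇒ order 0.

0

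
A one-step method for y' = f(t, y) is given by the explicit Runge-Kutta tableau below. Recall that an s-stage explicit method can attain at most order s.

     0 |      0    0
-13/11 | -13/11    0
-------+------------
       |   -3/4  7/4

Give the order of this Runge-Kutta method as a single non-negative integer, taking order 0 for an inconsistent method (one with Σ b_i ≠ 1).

b = (-3/4, 7/4)
c = (0, -13/11)
Σ b_i: (-3/4)·1 + 7/4·1 = 1 ✓
b·c: 7/4·(-13/11) = -91/44 ≠ 1/2 ⇒ order 1.

1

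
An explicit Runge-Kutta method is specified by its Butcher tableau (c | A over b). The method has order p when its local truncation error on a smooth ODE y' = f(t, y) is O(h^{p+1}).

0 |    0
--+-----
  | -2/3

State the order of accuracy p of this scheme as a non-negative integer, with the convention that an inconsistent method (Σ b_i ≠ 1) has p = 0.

0

b = (-2/3)
c = (0)
Σ b_i: (-2/3)·1 = -2/3 ≠ 1 ⇒ order 0.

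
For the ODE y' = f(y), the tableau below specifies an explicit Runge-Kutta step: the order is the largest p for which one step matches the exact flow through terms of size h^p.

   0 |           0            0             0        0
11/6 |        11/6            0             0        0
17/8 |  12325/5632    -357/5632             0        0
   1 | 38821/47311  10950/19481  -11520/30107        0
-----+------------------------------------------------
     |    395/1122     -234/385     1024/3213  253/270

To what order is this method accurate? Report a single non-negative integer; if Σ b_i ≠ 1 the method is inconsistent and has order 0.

b = (395/1122, -234/385, 1024/3213, 253/270)
c = (0, 11/6, 17/8, 1)
Ac = (0, 0, -119/1024, 5/23)
Σ b_i: 395/1122·1 + (-234/385)·1 + 1024/3213·1 + 253/270·1 = 1 ✓
b·c: (-234/385)·11/6 + 1024/3213·17/8 + 253/270·1 = 1/2 ✓
b·c²: (-234/385)·121/36 + 1024/3213·289/64 + 253/270·1 = 1/3 ✓
b·Ac: 1024/3213·(-119/1024) + 253/270·5/23 = 1/6 ✓
b·c³: (-234/385)·1331/216 + 1024/3213·4913/512 + 253/270·1 = 1/4 ✓
b·(c∘Ac): 1024/3213·(-2023/8192) + 253/270·5/23 = 1/8 ✓
b·Ac²: 1024/3213·(-1309/6144) + 253/270·245/1518 = 1/12 ✓
b·A²c: 253/270·45/1012 = 1/24 ✓; 4 stages ⇒ order 4.

4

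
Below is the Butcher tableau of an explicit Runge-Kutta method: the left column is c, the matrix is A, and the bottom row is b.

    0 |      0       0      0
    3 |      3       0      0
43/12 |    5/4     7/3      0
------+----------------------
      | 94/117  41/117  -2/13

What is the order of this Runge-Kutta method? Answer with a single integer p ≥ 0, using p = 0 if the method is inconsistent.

b = (94/117, 41/117, -2/13)
c = (0, 3, 43/12)
Ac = (0, 0, 7)
Σ b_i: 94/117·1 + 41/117·1 + (-2/13)·1 = 1 ✓
b·c: 41/117·3 + (-2/13)·43/12 = 1/2 ✓
b·c²: 41/117·9 + (-2/13)·1849/144 = 1103/936 ≠ 1/3 ⇒ order 2.
b·Ac: (-2/13)·7 = -14/13 ≠ 1/6

2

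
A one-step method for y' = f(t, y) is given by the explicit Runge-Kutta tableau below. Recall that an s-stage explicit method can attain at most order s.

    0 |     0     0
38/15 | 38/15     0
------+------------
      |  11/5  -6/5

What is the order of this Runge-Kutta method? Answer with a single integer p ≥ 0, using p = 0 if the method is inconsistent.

b = (11/5, -6/5)
c = (0, 38/15)
Σ b_i: 11/5·1 + (-6/5)·1 = 1 ✓
b·c: (-6/5)·38/15 = -76/25 ≠ 1/2 ⇒ order 1.

1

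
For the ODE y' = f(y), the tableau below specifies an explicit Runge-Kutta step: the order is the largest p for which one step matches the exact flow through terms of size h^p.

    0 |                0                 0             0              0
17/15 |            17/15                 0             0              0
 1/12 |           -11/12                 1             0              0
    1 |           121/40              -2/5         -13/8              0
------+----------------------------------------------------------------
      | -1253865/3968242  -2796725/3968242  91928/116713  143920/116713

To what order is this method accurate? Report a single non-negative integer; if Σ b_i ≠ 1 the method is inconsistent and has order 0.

3

b = (-1253865/3968242, -2796725/3968242, 91928/116713, 143920/116713)
c = (0, 17/15, 1/12, 1)
Ac = (0, 0, 17/15, -471/800)
Σ b_i: (-1253865/3968242)·1 + (-2796725/3968242)·1 + 91928/116713·1 + 143920/116713·1 = 1 ✓
b·c: (-2796725/3968242)·17/15 + 91928/116713·1/12 + 143920/116713·1 = 1/2 ✓
b·c²: (-2796725/3968242)·289/225 + 91928/116713·1/144 + 143920/116713·1 = 1/3 ✓
b·Ac: 91928/116713·17/15 + 143920/116713·(-471/800) = 1/6 ✓
b·c³: (-2796725/3968242)·4913/3375 + 91928/116713·1/1728 + 143920/116713·1 = 8723497/42016680 ≠ 1/4 ⇒ order 3.
b·(c∘Ac): 91928/116713·17/180 + 143920/116713·(-471/800) = -6844573/10504170 ≠ 1/8
b·Ac²: 91928/116713·289/225 + 143920/116713·(-8401/16000) = 15303389/42016680 ≠ 1/12
b·A²c: 143920/116713·(-221/120) = -795158/350139 ≠ 1/24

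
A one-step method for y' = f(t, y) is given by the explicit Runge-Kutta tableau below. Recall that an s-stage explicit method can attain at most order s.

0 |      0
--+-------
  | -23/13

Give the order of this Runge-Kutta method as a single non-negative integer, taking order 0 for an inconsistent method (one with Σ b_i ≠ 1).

0

b = (-23/13)
c = (0)
Σ b_i: (-23/13)·1 = -23/13 ≠ 1 ⇒ order 0.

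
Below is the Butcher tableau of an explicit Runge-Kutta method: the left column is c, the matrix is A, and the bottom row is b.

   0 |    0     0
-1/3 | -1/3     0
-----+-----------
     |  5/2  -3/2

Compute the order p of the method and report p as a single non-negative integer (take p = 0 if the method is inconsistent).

b = (5/2, -3/2)
c = (0, -1/3)
Σ b_i: 5/2·1 + (-3/2)·1 = 1 ✓
b·c: (-3/2)·(-1/3) = 1/2 ✓; 2 stages ⇒ order 2.

2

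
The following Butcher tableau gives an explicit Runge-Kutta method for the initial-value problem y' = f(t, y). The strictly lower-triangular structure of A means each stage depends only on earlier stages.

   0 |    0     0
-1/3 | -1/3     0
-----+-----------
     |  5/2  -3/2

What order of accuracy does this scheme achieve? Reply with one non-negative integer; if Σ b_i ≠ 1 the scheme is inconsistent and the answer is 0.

b = (5/2, -3/2)
c = (0, -1/3)
Σ b_i: 5/2·1 + (-3/2)·1 = 1 ✓
b·c: (-3/2)·(-1/3) = 1/2 ✓; 2 stages ⇒ order 2.

2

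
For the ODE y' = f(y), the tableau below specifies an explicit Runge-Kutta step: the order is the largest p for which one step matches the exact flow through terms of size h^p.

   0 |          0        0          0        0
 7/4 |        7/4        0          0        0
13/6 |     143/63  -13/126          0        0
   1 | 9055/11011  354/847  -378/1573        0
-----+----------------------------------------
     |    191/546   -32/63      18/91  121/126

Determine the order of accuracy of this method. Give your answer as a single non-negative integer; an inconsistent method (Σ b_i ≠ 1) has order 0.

b = (191/546, -32/63, 18/91, 121/126)
c = (0, 7/4, 13/6, 1)
Ac = (0, 0, -13/72, 51/242)
Σ b_i: 191/546·1 + (-32/63)·1 + 18/91·1 + 121/126·1 = 1 ✓
b·c: (-32/63)·7/4 + 18/91·13/6 + 121/126·1 = 1/2 ✓
b·c²: (-32/63)·49/16 + 18/91·169/36 + 121/126·1 = 1/3 ✓
b·Ac: 18/91·(-13/72) + 121/126·51/242 = 1/6 ✓
b·c³: (-32/63)·343/64 + 18/91·2197/216 + 121/126·1 = 1/4 ✓
b·(c∘Ac): 18/91·(-169/432) + 121/126·51/242 = 1/8 ✓
b·Ac²: 18/91·(-91/288) + 121/126·147/968 = 1/12 ✓
b·A²c: 121/126·21/484 = 1/24 ✓; 4 stages ⇒ order 4.

4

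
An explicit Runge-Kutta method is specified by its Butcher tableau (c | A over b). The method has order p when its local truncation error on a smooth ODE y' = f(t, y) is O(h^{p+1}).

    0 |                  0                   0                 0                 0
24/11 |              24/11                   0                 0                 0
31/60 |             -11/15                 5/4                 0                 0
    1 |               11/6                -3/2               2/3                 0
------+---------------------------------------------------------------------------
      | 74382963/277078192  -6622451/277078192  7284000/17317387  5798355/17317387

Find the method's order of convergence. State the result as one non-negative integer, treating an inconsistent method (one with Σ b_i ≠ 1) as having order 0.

3

b = (74382963/277078192, -6622451/277078192, 7284000/17317387, 5798355/17317387)
c = (0, 24/11, 31/60, 1)
Ac = (0, 0, 30/11, -2899/990)
Σ b_i: 74382963/277078192·1 + (-6622451/277078192)·1 + 7284000/17317387·1 + 5798355/17317387·1 = 1 ✓
b·c: (-6622451/277078192)·24/11 + 7284000/17317387·31/60 + 5798355/17317387·1 = 1/2 ✓
b·c²: (-6622451/277078192)·576/121 + 7284000/17317387·961/3600 + 5798355/17317387·1 = 1/3 ✓
b·Ac: 7284000/17317387·30/11 + 5798355/17317387·(-2899/990) = 1/6 ✓
b·c³: (-6622451/277078192)·13824/1331 + 7284000/17317387·29791/216000 + 5798355/17317387·1 = 495812285/3428842626 ≠ 1/4 ⇒ order 3.
b·(c∘Ac): 7284000/17317387·31/22 + 5798355/17317387·(-2899/990) = -443216743/1142947542 ≠ 1/8
b·Ac²: 7284000/17317387·720/121 + 5798355/17317387·(-4549319/653400) = 1069766077/6234259320 ≠ 1/12
b·A²c: 5798355/17317387·20/11 = 115967100/190491257 ≠ 1/24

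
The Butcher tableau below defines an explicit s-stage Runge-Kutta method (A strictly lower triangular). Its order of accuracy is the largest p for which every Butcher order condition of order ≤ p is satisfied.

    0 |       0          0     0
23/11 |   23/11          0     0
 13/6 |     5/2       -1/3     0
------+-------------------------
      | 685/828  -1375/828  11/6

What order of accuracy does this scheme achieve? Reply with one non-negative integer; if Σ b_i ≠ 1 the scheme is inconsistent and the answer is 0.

2

b = (685/828, -1375/828, 11/6)
c = (0, 23/11, 13/6)
Ac = (0, 0, -23/33)
Σ b_i: 685/828·1 + (-1375/828)·1 + 11/6·1 = 1 ✓
b·c: (-1375/828)·23/11 + 11/6·13/6 = 1/2 ✓
b·c²: (-1375/828)·529/121 + 11/6·169/36 = 3199/2376 ≠ 1/3 ⇒ order 2.
b·Ac: 11/6·(-23/33) = -23/18 ≠ 1/6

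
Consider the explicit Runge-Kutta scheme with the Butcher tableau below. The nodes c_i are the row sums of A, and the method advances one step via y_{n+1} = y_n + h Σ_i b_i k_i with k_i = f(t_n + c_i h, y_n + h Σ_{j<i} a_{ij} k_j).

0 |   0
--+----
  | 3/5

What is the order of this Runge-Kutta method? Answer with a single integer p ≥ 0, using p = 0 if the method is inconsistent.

0

b = (3/5)
c = (0)
Σ b_i: 3/5·1 = 3/5 ≠ 1 ⇒ order 0.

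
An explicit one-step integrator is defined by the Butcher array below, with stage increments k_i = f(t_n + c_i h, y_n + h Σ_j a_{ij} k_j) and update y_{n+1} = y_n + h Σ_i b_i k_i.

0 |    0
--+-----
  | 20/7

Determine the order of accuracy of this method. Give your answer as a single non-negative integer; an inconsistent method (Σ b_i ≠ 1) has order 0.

b = (20/7)
c = (0)
Σ b_i: 20/7·1 = 20/7 ≠ 1 ⇒ order 0.

0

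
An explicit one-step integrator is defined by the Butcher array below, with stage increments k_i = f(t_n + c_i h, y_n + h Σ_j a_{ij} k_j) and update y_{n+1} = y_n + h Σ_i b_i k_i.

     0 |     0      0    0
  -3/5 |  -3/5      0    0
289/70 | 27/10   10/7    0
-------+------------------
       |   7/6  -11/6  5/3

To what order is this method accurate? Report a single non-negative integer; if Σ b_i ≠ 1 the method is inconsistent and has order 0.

b = (7/6, -11/6, 5/3)
c = (0, -3/5, 289/70)
Ac = (0, 0, -6/7)
Σ b_i: 7/6·1 + (-11/6)·1 + 5/3·1 = 1 ✓
b·c: (-11/6)·(-3/5) + 5/3·289/70 = 838/105 ≠ 1/2 ⇒ order 1.

1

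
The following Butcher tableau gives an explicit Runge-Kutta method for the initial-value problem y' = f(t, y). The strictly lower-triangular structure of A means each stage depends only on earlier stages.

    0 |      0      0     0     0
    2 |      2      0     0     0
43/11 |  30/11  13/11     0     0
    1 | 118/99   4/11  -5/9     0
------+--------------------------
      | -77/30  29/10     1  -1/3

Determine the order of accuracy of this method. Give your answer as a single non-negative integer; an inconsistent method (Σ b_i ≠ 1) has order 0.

b = (-77/30, 29/10, 1, -1/3)
c = (0, 2, 43/11, 1)
Ac = (0, 0, 26/11, -13/9)
Σ b_i: (-77/30)·1 + 29/10·1 + 1·1 + (-1/3)·1 = 1 ✓
b·c: 29/10·2 + 1·43/11 + (-1/3)·1 = 1547/165 ≠ 1/2 ⇒ order 1.

1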